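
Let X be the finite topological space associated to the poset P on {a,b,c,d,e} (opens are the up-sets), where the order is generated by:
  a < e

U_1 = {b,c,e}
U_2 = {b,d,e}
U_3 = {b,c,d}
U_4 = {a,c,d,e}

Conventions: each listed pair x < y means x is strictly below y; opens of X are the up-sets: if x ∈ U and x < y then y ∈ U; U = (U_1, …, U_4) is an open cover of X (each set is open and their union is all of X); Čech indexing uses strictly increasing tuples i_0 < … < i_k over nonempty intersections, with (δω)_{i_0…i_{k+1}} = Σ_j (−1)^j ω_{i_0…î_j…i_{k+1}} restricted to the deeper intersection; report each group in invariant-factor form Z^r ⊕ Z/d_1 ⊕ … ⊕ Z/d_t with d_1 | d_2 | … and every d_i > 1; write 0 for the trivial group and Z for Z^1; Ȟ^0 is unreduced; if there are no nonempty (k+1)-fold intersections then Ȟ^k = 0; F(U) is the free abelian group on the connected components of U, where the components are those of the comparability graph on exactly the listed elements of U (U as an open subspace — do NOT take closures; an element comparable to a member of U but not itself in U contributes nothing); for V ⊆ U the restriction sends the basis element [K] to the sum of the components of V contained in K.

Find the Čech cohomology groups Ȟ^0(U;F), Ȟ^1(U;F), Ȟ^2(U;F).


nonempty overlaps:
  U12={b,e} U13={b,c} U14={c,e} U23={b,d} U24={d,e} U34={c,d}
  U123={b} U124={e} U134={c} U234={d}
components per intersection:
  U1: {b} {c} {e}
  U2: {b} {d} {e}
  U3: {b} {c} {d}
  U4: {a,e} {c} {d}
  U12: {b} {e}
  U13: {b} {c}
  U14: {c} {e}
  U23: {b} {d}
  U24: {d} {e}
  U34: {c} {d}
  U123: {b}
  U124: {e}
  U134: {c}
  U234: {d}
C dims 12,12,4; δ0: rk 8, SNF 1^8; δ1: rk 4, SNF 1^4
degree 0: 12−8−0 = 4 → Ȟ^0 ≅ Z^4
degree 1: 12−4−8 = 0 → Ȟ^1 ≅ 0
degree 2: 4−0−4 = 0 → Ȟ^2 ≅ 0

Ȟ^0 ≅ Z^4,  Ȟ^1 ≅ 0,  Ȟ^2 ≅ 0


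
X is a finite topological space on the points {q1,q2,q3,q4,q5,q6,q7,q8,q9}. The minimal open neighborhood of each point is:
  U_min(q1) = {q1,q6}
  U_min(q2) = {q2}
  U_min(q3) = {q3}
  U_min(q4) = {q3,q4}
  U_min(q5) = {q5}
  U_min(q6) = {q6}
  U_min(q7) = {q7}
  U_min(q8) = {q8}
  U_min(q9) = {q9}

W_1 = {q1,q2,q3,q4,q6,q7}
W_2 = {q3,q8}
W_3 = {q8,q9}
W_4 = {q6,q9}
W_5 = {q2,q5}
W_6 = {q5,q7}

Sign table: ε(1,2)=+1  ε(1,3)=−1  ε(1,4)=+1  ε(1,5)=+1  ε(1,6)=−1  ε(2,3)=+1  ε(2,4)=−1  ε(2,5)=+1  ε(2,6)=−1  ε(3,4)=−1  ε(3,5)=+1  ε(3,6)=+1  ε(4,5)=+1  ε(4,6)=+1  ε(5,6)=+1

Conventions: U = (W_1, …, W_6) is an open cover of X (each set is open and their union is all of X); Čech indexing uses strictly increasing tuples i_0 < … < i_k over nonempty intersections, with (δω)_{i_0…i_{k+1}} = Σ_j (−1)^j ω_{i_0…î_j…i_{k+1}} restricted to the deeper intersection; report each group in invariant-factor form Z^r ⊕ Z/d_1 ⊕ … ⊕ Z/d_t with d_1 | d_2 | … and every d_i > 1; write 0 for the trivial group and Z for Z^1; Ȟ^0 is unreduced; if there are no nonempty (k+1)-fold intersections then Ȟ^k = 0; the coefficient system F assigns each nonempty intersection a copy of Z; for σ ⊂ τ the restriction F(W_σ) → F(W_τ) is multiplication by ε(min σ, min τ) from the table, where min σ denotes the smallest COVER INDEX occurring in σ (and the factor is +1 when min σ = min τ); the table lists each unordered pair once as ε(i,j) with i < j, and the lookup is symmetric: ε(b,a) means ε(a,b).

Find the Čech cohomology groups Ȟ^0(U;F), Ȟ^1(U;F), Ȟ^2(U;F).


nerve simplices:
  W12={q3} W14={q6} W15={q2} W16={q7} W23={q8} W34={q9} W56={q5}
C dims 6,7; δ0: rk 6, SNF 1^5·2
degree 0: 6−6−0 = 0 → Ȟ^0 ≅ 0
degree 1: 7−0−6 = 1 plus torsion [2] → Ȟ^1 ≅ Z ⊕ Z/2
degree 2: 0−0−0 = 0 → Ȟ^2 ≅ 0

Ȟ^0(U;F) ≅ 0,  Ȟ^1(U;F) ≅ Z ⊕ Z/2,  Ȟ^2(U;F) ≅ 0


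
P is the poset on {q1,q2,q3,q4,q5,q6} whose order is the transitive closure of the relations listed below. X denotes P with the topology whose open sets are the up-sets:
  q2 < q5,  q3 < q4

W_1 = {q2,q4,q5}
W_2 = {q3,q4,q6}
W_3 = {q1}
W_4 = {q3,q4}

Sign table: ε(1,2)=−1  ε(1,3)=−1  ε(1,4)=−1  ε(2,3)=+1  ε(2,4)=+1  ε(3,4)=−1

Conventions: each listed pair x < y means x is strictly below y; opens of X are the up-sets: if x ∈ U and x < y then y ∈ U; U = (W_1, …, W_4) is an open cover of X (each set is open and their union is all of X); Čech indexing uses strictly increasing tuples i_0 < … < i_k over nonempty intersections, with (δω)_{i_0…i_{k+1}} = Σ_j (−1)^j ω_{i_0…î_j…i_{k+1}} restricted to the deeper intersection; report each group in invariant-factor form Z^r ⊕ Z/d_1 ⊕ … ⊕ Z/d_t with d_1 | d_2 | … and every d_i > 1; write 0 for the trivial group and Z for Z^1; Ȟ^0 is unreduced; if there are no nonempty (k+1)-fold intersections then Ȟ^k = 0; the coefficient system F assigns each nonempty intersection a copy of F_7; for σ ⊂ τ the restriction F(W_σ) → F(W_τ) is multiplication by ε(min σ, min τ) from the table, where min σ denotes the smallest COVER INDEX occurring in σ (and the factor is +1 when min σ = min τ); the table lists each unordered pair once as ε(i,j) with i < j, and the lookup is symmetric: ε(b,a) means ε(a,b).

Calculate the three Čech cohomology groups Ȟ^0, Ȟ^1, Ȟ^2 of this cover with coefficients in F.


Ȟ^0 = Z/7 ⊕ Z/7, Ȟ^1 = 0, Ȟ^2 = 0

nerve of the cover:
  W12={q4} W14={q4} W24={q3,q4}
  W124={q4}
C dims 4,3,1; δ0: rk_F7 2; δ1: rk_F7 1
Ȟ^0 = (4 − 2) − 0 = 2, so Ȟ^0 ≅ Z/7 ⊕ Z/7
Ȟ^1 = (3 − 1) − 2 = 0, so Ȟ^1 ≅ 0
Ȟ^2 = (1 − 0) − 1 = 0, so Ȟ^2 ≅ 0


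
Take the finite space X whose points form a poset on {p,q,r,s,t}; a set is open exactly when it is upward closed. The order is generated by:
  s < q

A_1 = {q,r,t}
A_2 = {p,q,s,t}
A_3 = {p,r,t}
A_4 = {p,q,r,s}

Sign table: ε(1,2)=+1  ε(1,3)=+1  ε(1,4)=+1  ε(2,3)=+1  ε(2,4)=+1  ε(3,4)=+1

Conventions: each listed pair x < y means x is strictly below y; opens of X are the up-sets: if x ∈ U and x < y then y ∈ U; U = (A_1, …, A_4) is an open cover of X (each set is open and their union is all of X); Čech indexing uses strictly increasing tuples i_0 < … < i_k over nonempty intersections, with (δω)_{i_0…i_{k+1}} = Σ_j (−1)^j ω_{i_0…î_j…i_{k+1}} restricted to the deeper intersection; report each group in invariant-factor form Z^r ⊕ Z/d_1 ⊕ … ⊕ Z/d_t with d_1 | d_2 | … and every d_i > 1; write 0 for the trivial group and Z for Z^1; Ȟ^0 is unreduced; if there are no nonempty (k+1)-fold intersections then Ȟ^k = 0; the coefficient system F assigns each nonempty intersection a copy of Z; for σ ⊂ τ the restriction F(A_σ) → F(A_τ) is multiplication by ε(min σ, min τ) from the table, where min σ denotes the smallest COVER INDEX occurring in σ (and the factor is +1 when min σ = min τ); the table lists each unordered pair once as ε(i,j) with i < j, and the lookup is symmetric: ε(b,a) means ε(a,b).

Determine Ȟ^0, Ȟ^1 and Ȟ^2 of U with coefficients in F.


Ȟ^0 ≅ Z, Ȟ^1 ≅ 0 and Ȟ^2 ≅ Z

cover nerve:
  A12={q,t} A13={r,t} A14={q,r} A23={p,t} A24={p,q,s} A34={p,r}
  A123={t} A124={q} A134={r} A234={p}
C dims 4,6,4; δ0: rk 3, SNF 1^3; δ1: rk 3, SNF 1^3
Ȟ^0: (4−3)−0=1 ⇒ Z
Ȟ^1: (6−3)−3=0 ⇒ 0
Ȟ^2: (4−0)−3=1 ⇒ Z


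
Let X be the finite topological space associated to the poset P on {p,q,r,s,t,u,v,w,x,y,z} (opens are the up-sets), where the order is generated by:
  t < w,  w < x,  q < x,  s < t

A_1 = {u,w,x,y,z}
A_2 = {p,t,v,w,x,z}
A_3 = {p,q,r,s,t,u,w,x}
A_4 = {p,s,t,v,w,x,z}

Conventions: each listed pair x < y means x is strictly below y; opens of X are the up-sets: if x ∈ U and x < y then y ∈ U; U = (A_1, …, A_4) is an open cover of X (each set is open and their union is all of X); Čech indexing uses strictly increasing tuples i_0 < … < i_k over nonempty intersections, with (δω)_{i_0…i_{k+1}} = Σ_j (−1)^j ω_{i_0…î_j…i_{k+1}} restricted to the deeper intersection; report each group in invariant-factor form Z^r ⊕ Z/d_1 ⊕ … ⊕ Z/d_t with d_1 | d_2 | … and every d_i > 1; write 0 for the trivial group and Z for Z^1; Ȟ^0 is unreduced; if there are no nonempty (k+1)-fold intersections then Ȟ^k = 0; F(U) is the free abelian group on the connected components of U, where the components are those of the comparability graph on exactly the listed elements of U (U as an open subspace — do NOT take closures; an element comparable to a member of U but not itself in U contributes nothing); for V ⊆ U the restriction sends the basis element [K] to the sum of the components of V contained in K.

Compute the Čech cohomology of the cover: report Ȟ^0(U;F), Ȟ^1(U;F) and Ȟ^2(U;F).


Ȟ^0 = Z^7,  Ȟ^1 = 0,  Ȟ^2 = 0

intersection data:
  A12={w,x,z} A13={u,w,x} A14={w,x,z} A23={p,t,w,x} A24={p,t,v,w,x,z} A34={p,s,t,w,x}
  A123={w,x} A124={w,x,z} A134={w,x} A234={p,t,w,x}
  A1234={w,x}
components per intersection:
  A1: {u} {w,x} {y} {z}
  A2: {p} {t,w,x} {v} {z}
  A3: {p} {q,s,t,w,x} {r} {u}
  A4: {p} {s,t,w,x} {v} {z}
  A12: {w,x} {z}
  A13: {u} {w,x}
  A14: {w,x} {z}
  A23: {p} {t,w,x}
  A24: {p} {t,w,x} {v} {z}
  A34: {p} {s,t,w,x}
  A123: {w,x}
  A124: {w,x} {z}
  A134: {w,x}
  A234: {p} {t,w,x}
  A1234: {w,x}
C dims 16,14,6,1; δ0: rk 9, SNF 1^9; δ1: rk 5, SNF 1^5; δ2: rk 1, SNF 1^1
Ȟ^0 = (16 − 9) − 0 = 7, so Ȟ^0 ≅ Z^7
Ȟ^1 = (14 − 5) − 9 = 0, so Ȟ^1 ≅ 0
Ȟ^2 = (6 − 1) − 5 = 0, so Ȟ^2 ≅ 0


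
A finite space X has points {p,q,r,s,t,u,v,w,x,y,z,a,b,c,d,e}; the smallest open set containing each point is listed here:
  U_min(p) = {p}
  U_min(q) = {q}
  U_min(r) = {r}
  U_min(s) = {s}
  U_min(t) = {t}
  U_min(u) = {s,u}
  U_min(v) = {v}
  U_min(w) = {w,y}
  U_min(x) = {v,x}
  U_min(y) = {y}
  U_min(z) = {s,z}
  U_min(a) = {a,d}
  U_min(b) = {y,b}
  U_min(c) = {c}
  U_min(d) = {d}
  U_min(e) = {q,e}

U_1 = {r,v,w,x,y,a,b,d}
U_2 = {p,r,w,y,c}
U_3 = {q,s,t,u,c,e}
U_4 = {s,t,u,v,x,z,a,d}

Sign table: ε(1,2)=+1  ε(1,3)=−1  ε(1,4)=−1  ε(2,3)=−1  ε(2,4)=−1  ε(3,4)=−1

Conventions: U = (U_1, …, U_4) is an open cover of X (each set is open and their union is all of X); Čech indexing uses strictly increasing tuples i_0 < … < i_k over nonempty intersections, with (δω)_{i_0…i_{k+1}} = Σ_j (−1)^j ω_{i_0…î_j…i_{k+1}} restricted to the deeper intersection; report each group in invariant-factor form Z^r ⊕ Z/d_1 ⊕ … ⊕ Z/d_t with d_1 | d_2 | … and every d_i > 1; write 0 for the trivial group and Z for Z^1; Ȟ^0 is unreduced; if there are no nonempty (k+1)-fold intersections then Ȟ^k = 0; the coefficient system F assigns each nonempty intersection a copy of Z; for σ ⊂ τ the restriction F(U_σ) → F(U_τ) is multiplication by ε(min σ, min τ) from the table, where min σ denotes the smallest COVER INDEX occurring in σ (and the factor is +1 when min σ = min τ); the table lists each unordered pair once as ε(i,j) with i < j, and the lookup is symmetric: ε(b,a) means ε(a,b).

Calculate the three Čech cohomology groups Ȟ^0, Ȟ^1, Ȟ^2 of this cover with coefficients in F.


Ȟ^0 ≅ 0,  Ȟ^1 ≅ Z/2,  Ȟ^2 ≅ 0

nerve of the cover:
  U12={r,w,y} U14={v,x,a,d} U23={c} U34={s,t,u}
C dims 4,4; δ0: rk 4, SNF 1^3·2
Ȟ^0 = (4 − 4) − 0 = 0, so Ȟ^0 ≅ 0
Ȟ^1 = (4 − 0) − 4 = 0 plus torsion [2], so Ȟ^1 ≅ Z/2
Ȟ^2 = (0 − 0) − 0 = 0, so Ȟ^2 ≅ 0


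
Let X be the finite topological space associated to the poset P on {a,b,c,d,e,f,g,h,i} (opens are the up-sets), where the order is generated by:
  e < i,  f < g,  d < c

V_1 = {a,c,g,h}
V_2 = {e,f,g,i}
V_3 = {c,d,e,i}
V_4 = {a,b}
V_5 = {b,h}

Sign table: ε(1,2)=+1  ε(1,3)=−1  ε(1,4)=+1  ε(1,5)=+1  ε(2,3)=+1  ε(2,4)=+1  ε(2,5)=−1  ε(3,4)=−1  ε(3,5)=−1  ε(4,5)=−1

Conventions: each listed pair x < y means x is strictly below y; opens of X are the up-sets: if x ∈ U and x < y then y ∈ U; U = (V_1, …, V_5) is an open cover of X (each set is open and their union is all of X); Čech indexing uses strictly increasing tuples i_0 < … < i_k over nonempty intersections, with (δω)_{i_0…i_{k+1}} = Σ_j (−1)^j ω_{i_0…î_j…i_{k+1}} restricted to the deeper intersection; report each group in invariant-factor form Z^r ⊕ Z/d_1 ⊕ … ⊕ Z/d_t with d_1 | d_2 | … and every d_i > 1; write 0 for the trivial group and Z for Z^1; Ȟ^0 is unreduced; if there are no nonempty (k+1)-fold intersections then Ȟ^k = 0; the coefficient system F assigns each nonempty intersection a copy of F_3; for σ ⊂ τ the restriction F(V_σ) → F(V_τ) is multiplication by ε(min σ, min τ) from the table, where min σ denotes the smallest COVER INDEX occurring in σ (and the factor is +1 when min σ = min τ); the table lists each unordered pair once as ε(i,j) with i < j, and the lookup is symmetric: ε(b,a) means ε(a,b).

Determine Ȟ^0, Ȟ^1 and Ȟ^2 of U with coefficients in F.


nonempty overlaps:
  V12={g} V13={c} V14={a} V15={h} V23={e,i} V45={b}
C dims 5,6; δ0: rk_F3 5
degree 0: 5−5−0 = 0 → Ȟ^0 ≅ 0
degree 1: 6−0−5 = 1 → Ȟ^1 ≅ Z/3
degree 2: 0−0−0 = 0 → Ȟ^2 ≅ 0

Ȟ^0 = 0; Ȟ^1 = Z/3; Ȟ^2 = 0


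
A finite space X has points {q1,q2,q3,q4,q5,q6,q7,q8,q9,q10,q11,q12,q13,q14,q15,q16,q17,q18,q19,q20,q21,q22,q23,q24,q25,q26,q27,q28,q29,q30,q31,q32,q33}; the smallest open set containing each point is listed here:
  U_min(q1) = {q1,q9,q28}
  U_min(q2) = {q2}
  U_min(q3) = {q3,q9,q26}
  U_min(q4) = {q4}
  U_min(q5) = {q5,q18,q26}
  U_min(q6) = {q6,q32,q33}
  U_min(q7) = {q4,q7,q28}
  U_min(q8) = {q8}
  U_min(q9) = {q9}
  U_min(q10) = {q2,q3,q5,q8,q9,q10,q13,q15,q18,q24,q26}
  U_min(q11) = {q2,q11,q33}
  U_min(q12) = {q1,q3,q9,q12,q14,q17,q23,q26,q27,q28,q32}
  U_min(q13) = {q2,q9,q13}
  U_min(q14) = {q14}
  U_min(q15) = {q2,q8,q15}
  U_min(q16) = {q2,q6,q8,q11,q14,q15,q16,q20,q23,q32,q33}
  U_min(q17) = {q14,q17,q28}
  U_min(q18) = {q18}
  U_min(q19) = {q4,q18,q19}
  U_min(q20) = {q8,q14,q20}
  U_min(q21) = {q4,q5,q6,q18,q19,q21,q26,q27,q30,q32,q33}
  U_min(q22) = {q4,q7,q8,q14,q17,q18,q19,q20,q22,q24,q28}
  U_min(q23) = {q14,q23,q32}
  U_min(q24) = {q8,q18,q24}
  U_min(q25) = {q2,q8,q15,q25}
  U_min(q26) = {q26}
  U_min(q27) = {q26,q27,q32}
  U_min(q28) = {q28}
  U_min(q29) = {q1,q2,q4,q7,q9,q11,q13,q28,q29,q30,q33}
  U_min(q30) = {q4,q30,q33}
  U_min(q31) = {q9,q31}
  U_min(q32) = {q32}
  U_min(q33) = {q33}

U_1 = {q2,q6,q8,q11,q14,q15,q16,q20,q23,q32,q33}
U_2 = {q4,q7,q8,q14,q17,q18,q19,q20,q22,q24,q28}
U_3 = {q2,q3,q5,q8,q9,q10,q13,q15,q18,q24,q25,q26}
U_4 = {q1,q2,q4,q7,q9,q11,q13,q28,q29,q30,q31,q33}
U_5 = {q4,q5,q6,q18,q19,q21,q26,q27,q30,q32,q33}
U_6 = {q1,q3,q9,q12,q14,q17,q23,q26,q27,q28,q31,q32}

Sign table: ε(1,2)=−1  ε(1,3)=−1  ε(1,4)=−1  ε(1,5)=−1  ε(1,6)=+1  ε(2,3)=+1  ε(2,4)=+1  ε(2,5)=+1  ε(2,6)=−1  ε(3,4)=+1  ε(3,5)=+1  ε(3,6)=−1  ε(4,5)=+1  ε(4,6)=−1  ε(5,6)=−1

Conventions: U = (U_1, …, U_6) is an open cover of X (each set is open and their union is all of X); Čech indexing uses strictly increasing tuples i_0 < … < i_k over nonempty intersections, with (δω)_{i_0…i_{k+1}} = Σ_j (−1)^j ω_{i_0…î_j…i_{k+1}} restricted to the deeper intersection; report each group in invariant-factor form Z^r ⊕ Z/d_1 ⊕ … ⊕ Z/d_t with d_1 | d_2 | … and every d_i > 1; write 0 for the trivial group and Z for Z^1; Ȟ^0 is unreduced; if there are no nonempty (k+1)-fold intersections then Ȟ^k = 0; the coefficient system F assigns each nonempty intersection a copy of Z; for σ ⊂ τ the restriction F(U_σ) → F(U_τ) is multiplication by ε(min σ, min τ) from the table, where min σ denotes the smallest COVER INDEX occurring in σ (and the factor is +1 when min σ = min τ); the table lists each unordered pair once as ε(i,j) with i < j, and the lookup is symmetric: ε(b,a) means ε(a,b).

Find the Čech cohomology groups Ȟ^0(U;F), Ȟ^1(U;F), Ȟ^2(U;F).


nonempty overlaps:
  U12={q8,q14,q20} U13={q2,q8,q15} U14={q2,q11,q33} U15={q6,q32,q33} U16={q14,q23,q32} U23={q8,q18,q24} U24={q4,q7,q28} U25={q4,q18,q19} U26={q14,q17,q28} U34={q2,q9,q13} U35={q5,q18,q26} U36={q3,q9,q26} U45={q4,q30,q33} U46={q1,q9,q28,q31} U56={q26,q27,q32}
  U123={q8} U126={q14} U134={q2} U145={q33} U156={q32} U235={q18} U245={q4} U246={q28} U346={q9} U356={q26}
C dims 6,15,10; δ0: rk 5, SNF 1^5; δ1: rk 10, SNF 1^9·2
degree 0: 6−5−0 = 1 → Ȟ^0 ≅ Z
degree 1: 15−10−5 = 0 → Ȟ^1 ≅ 0
degree 2: 10−0−10 = 0 plus torsion [2] → Ȟ^2 ≅ Z/2

Ȟ^0(U;F) ≅ Z,  Ȟ^1(U;F) ≅ 0,  Ȟ^2(U;F) ≅ Z/2


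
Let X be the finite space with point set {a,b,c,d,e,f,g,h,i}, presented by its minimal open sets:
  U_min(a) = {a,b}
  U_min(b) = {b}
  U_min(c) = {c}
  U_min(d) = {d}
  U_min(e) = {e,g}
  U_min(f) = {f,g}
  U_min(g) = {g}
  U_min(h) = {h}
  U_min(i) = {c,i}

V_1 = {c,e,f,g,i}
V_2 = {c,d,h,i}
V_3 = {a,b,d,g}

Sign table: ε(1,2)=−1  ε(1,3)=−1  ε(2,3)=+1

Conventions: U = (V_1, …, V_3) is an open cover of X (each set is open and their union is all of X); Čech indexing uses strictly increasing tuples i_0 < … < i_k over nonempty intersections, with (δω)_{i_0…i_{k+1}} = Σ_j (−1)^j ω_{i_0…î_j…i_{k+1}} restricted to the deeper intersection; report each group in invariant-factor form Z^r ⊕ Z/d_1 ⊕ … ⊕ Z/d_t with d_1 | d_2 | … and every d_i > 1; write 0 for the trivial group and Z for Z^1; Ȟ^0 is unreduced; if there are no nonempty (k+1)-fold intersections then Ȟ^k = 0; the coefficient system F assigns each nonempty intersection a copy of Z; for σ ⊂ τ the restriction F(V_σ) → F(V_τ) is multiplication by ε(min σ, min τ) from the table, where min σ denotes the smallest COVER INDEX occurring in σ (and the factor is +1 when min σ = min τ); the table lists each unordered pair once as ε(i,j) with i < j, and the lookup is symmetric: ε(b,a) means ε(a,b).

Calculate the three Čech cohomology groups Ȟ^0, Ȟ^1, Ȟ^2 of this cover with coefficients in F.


nerve simplices:
  V12={c,i} V13={g} V23={d}
C dims 3,3; δ0: rk 2, SNF 1^2
degree 0: 3−2−0 = 1 → Ȟ^0 ≅ Z
degree 1: 3−0−2 = 1 → Ȟ^1 ≅ Z
degree 2: 0−0−0 = 0 → Ȟ^2 ≅ 0

Ȟ^0(U;F) ≅ Z; Ȟ^1(U;F) ≅ Z; Ȟ^2(U;F) ≅ 0


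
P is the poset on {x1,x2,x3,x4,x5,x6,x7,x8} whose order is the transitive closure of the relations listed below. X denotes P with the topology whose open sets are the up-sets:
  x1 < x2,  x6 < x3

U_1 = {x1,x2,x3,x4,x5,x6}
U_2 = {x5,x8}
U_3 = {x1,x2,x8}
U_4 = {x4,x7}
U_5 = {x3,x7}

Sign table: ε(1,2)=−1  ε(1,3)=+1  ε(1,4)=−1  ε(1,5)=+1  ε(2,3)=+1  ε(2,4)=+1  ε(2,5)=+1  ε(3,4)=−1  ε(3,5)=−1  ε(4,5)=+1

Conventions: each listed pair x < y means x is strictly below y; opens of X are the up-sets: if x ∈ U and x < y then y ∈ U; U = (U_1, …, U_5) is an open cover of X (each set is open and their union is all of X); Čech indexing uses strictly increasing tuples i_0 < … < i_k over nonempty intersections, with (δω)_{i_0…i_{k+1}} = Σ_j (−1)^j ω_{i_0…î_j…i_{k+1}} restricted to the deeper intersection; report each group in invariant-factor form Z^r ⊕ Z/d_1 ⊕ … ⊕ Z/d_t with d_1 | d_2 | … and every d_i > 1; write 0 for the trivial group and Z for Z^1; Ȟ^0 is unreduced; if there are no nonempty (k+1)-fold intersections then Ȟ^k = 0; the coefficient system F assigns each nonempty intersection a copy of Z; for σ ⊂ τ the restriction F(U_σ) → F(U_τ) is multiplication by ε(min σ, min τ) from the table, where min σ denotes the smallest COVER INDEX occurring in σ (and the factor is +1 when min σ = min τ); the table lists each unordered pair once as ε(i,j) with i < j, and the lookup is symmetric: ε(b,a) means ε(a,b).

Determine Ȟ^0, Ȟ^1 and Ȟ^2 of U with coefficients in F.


Ȟ^0(U;F) ≅ 0; Ȟ^1(U;F) ≅ Z ⊕ Z/2; Ȟ^2(U;F) ≅ 0

nonempty overlaps:
  U12={x5} U13={x1,x2} U14={x4} U15={x3} U23={x8} U45={x7}
C dims 5,6; δ0: rk 5, SNF 1^4·2
degree 0: 5−5−0 = 0 → Ȟ^0 ≅ 0
degree 1: 6−0−5 = 1 plus torsion [2] → Ȟ^1 ≅ Z ⊕ Z/2
degree 2: 0−0−0 = 0 → Ȟ^2 ≅ 0


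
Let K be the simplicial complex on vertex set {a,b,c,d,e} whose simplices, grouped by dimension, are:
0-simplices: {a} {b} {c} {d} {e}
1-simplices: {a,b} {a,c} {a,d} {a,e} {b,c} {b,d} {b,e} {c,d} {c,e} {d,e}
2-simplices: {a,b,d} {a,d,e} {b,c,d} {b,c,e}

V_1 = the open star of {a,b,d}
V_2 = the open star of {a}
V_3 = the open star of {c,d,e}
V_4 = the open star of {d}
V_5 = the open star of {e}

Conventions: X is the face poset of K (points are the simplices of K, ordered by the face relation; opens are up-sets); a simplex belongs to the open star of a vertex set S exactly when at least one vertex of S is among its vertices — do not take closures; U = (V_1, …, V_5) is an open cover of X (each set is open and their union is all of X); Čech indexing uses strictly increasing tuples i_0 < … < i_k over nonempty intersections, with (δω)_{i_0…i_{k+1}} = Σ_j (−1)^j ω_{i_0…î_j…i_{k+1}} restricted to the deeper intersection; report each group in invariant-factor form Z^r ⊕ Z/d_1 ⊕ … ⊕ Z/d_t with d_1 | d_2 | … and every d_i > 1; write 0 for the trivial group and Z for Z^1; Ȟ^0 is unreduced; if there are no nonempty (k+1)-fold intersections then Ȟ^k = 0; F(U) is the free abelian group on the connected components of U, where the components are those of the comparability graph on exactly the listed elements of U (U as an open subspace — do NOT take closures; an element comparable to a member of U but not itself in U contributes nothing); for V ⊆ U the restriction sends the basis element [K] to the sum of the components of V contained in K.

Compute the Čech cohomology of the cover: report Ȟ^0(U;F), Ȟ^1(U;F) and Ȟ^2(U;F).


nerve simplices:
  V1={{a},{b},{d},{a,b},{a,c},{a,d},{a,e},{b,c},{b,d},{b,e},{c,d},{d,e},{a,b,d},{a,d,e},{b,c,d},{b,c,e}} V2={{a},{a,b},{a,c},{a,d},{a,e},{a,b,d},{a,d,e}} V3={{c},{d},{e},{a,c},{a,d},{a,e},{b,c},{b,d},{b,e},{c,d},{c,e},{d,e},{a,b,d},{a,d,e},{b,c,d},{b,c,e}} V4={{d},{a,d},{b,d},{c,d},{d,e},{a,b,d},{a,d,e},{b,c,d}} V5={{e},{a,e},{b,e},{c,e},{d,e},{a,d,e},{b,c,e}}
  V12={{a},{a,b},{a,c},{a,d},{a,e},{a,b,d},{a,d,e}} V13={{d},{a,c},{a,d},{a,e},{b,c},{b,d},{b,e},{c,d},{d,e},{a,b,d},{a,d,e},{b,c,d},{b,c,e}} V14={{d},{a,d},{b,d},{c,d},{d,e},{a,b,d},{a,d,e},{b,c,d}} V15={{a,e},{b,e},{d,e},{a,d,e},{b,c,e}} V23={{a,c},{a,d},{a,e},{a,b,d},{a,d,e}} V24={{a,d},{a,b,d},{a,d,e}} V25={{a,e},{a,d,e}} V34={{d},{a,d},{b,d},{c,d},{d,e},{a,b,d},{a,d,e},{b,c,d}} V35={{e},{a,e},{b,e},{c,e},{d,e},{a,d,e},{b,c,e}} V45={{d,e},{a,d,e}}
  V123={{a,c},{a,d},{a,e},{a,b,d},{a,d,e}} V124={{a,d},{a,b,d},{a,d,e}} V125={{a,e},{a,d,e}} V134={{d},{a,d},{b,d},{c,d},{d,e},{a,b,d},{a,d,e},{b,c,d}} V135={{a,e},{b,e},{d,e},{a,d,e},{b,c,e}} V145={{d,e},{a,d,e}} V234={{a,d},{a,b,d},{a,d,e}} V235={{a,e},{a,d,e}} V245={{a,d,e}} V345={{d,e},{a,d,e}}
  V1234={{a,d},{a,b,d},{a,d,e}} V1235={{a,e},{a,d,e}} V1245={{a,d,e}} V1345={{d,e},{a,d,e}} V2345={{a,d,e}}
  V12345={{a,d,e}}
components per intersection:
  V1: {{a},{b},{d},{a,b},{a,c},{a,d},{a,e},{b,c},{b,d},{b,e},{c,d},{d,e},{a,b,d},{a,d,e},{b,c,d},{b,c,e}}
  V2: {{a},{a,b},{a,c},{a,d},{a,e},{a,b,d},{a,d,e}}
  V3: {{c},{d},{e},{a,c},{a,d},{a,e},{b,c},{b,d},{b,e},{c,d},{c,e},{d,e},{a,b,d},{a,d,e},{b,c,d},{b,c,e}}
  V4: {{d},{a,d},{b,d},{c,d},{d,e},{a,b,d},{a,d,e},{b,c,d}}
  V5: {{e},{a,e},{b,e},{c,e},{d,e},{a,d,e},{b,c,e}}
  V12: {{a},{a,b},{a,c},{a,d},{a,e},{a,b,d},{a,d,e}}
  V13: {{d},{a,d},{a,e},{b,c},{b,d},{b,e},{c,d},{d,e},{a,b,d},{a,d,e},{b,c,d},{b,c,e}} {{a,c}}
  V14: {{d},{a,d},{b,d},{c,d},{d,e},{a,b,d},{a,d,e},{b,c,d}}
  V15: {{a,e},{d,e},{a,d,e}} {{b,e},{b,c,e}}
  V23: {{a,c}} {{a,d},{a,e},{a,b,d},{a,d,e}}
  V24: {{a,d},{a,b,d},{a,d,e}}
  V25: {{a,e},{a,d,e}}
  V34: {{d},{a,d},{b,d},{c,d},{d,e},{a,b,d},{a,d,e},{b,c,d}}
  V35: {{e},{a,e},{b,e},{c,e},{d,e},{a,d,e},{b,c,e}}
  V45: {{d,e},{a,d,e}}
  V123: {{a,c}} {{a,d},{a,e},{a,b,d},{a,d,e}}
  V124: {{a,d},{a,b,d},{a,d,e}}
  V125: {{a,e},{a,d,e}}
  V134: {{d},{a,d},{b,d},{c,d},{d,e},{a,b,d},{a,d,e},{b,c,d}}
  V135: {{a,e},{d,e},{a,d,e}} {{b,e},{b,c,e}}
  V145: {{d,e},{a,d,e}}
  V234: {{a,d},{a,b,d},{a,d,e}}
  V235: {{a,e},{a,d,e}}
  V245: {{a,d,e}}
  V345: {{d,e},{a,d,e}}
  V1234: {{a,d},{a,b,d},{a,d,e}}
  V1235: {{a,e},{a,d,e}}
  V1245: {{a,d,e}}
  V1345: {{d,e},{a,d,e}}
  V2345: {{a,d,e}}
  V12345: {{a,d,e}}
C dims 5,13,12,5; δ0: rk 4, SNF 1^4; δ1: rk 8, SNF 1^8; δ2: rk 4, SNF 1^4
degree 0: 5−4−0 = 1 → Ȟ^0 ≅ Z
degree 1: 13−8−4 = 1 → Ȟ^1 ≅ Z
degree 2: 12−4−8 = 0 → Ȟ^2 ≅ 0

Ȟ^0(U;F) ≅ Z, Ȟ^1(U;F) ≅ Z and Ȟ^2(U;F) ≅ 0


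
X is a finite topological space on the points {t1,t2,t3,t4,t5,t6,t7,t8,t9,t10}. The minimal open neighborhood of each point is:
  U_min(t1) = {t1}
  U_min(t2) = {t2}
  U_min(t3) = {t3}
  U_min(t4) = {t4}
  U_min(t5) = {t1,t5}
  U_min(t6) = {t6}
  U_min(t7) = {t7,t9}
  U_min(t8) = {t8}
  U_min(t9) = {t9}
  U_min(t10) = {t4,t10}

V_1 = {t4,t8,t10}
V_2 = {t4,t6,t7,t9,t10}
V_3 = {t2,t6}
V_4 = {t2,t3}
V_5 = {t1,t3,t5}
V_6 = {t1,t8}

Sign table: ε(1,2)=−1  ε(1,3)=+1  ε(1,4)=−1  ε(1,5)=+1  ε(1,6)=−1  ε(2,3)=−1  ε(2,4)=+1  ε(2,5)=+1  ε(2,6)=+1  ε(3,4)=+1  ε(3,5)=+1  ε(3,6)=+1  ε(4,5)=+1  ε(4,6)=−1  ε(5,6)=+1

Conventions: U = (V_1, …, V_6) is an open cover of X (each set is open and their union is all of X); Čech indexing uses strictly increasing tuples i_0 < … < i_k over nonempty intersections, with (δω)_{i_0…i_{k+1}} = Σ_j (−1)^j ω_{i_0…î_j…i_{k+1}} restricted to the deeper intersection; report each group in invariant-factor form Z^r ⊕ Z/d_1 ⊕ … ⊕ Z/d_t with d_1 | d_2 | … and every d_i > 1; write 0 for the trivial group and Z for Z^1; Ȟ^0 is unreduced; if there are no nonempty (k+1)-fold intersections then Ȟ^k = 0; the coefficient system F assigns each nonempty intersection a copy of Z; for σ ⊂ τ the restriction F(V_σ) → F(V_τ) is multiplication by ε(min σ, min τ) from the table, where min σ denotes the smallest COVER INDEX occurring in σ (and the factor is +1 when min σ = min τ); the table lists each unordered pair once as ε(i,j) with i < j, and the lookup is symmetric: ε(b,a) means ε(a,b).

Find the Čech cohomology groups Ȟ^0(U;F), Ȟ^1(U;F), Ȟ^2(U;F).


Ȟ^0 = 0,  Ȟ^1 = Z/2,  Ȟ^2 = 0

intersection data:
  V12={t4,t10} V16={t8} V23={t6} V34={t2} V45={t3} V56={t1}
C dims 6,6; δ0: rk 6, SNF 1^5·2
Ȟ^0 = (6 − 6) − 0 = 0, so Ȟ^0 ≅ 0
Ȟ^1 = (6 − 0) − 6 = 0 plus torsion [2], so Ȟ^1 ≅ Z/2
Ȟ^2 = (0 − 0) − 0 = 0, so Ȟ^2 ≅ 0


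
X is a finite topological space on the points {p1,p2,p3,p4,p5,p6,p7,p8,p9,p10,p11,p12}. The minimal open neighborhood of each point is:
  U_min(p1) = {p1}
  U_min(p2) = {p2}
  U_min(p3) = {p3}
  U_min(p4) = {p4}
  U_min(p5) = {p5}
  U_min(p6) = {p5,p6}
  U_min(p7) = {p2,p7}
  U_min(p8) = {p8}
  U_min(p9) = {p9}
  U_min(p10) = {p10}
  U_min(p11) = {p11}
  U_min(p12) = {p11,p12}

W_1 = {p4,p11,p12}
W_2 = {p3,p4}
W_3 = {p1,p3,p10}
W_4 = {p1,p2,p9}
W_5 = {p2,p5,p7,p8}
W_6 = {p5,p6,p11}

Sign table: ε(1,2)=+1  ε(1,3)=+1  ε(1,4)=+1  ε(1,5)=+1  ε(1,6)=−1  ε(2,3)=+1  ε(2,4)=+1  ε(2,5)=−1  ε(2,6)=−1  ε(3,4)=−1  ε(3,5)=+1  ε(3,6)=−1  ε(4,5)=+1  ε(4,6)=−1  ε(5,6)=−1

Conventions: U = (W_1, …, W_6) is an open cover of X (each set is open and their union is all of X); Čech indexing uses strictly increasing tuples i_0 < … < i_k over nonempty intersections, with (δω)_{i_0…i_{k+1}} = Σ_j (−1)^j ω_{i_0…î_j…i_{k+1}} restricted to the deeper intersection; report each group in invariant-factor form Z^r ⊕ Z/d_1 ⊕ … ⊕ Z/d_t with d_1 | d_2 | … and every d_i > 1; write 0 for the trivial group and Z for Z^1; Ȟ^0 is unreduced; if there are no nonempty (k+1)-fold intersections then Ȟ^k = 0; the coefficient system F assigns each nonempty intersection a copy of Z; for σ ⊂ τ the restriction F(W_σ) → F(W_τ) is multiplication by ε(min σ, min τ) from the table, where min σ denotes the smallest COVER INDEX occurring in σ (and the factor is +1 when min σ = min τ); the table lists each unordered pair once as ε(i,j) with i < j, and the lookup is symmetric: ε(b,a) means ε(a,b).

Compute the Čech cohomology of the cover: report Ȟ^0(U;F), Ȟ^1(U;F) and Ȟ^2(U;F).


cover nerve:
  W12={p4} W16={p11} W23={p3} W34={p1} W45={p2} W56={p5}
C dims 6,6; δ0: rk 6, SNF 1^5·2
Ȟ^0: (6−6)−0=0 ⇒ 0
Ȟ^1: (6−0)−6=0 plus torsion [2] ⇒ Z/2
Ȟ^2: (0−0)−0=0 ⇒ 0

Ȟ^0(U;F) ≅ 0, Ȟ^1(U;F) ≅ Z/2 and Ȟ^2(U;F) ≅ 0


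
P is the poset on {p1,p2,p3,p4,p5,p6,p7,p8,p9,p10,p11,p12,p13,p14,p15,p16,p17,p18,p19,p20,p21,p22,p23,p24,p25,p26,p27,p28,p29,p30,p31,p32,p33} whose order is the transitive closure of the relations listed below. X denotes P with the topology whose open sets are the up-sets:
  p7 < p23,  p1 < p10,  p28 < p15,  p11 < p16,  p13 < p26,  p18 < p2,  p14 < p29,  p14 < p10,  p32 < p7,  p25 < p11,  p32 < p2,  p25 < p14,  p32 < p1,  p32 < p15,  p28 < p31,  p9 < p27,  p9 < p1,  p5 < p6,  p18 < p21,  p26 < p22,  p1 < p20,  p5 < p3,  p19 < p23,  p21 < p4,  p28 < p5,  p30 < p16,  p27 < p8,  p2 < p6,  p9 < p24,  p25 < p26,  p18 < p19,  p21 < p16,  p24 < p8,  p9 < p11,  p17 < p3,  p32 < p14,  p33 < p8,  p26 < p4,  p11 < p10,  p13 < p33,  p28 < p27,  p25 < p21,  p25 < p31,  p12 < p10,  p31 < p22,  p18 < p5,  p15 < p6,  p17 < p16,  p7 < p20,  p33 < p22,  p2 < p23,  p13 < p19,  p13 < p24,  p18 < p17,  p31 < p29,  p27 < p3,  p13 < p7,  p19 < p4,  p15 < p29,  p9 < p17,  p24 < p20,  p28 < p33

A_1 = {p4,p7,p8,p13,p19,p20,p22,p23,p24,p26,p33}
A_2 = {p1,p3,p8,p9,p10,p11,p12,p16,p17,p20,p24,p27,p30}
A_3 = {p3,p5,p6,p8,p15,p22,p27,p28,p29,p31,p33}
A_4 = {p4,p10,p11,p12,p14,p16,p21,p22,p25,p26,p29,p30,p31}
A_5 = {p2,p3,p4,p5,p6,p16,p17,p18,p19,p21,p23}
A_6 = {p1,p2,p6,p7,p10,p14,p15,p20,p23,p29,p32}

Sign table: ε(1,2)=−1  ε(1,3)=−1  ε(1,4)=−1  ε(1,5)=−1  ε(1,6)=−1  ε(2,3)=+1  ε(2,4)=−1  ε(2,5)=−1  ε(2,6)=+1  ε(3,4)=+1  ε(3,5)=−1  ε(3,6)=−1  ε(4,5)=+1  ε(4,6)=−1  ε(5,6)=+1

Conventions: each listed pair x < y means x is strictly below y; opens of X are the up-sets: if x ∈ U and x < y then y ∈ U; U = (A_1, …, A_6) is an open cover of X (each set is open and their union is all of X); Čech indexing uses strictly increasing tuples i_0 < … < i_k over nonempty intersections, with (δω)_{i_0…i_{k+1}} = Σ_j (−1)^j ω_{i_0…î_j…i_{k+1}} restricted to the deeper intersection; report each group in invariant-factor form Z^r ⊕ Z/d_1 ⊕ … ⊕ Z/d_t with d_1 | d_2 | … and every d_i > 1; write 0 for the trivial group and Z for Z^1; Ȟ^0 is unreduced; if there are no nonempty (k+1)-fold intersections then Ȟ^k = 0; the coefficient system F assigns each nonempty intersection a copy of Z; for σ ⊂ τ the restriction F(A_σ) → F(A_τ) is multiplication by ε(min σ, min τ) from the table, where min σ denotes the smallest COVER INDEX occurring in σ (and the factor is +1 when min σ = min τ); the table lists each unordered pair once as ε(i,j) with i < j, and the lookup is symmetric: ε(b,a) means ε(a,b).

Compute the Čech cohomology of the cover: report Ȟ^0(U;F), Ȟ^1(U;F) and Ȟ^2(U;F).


Ȟ^0 ≅ 0; Ȟ^1 ≅ Z/2; Ȟ^2 ≅ Z

cover nerve:
  A12={p8,p20,p24} A13={p8,p22,p33} A14={p4,p22,p26} A15={p4,p19,p23} A16={p7,p20,p23} A23={p3,p8,p27} A24={p10,p11,p12,p16,p30} A25={p3,p16,p17} A26={p1,p10,p20} A34={p22,p29,p31} A35={p3,p5,p6} A36={p6,p15,p29} A45={p4,p16,p21} A46={p10,p14,p29} A56={p2,p6,p23}
  A123={p8} A126={p20} A134={p22} A145={p4} A156={p23} A235={p3} A245={p16} A246={p10} A346={p29} A356={p6}
C dims 6,15,10; δ0: rk 6, SNF 1^5·2; δ1: rk 9, SNF 1^9
Ȟ^0: (6−6)−0=0 ⇒ 0
Ȟ^1: (15−9)−6=0 plus torsion [2] ⇒ Z/2
Ȟ^2: (10−0)−9=1 ⇒ Z


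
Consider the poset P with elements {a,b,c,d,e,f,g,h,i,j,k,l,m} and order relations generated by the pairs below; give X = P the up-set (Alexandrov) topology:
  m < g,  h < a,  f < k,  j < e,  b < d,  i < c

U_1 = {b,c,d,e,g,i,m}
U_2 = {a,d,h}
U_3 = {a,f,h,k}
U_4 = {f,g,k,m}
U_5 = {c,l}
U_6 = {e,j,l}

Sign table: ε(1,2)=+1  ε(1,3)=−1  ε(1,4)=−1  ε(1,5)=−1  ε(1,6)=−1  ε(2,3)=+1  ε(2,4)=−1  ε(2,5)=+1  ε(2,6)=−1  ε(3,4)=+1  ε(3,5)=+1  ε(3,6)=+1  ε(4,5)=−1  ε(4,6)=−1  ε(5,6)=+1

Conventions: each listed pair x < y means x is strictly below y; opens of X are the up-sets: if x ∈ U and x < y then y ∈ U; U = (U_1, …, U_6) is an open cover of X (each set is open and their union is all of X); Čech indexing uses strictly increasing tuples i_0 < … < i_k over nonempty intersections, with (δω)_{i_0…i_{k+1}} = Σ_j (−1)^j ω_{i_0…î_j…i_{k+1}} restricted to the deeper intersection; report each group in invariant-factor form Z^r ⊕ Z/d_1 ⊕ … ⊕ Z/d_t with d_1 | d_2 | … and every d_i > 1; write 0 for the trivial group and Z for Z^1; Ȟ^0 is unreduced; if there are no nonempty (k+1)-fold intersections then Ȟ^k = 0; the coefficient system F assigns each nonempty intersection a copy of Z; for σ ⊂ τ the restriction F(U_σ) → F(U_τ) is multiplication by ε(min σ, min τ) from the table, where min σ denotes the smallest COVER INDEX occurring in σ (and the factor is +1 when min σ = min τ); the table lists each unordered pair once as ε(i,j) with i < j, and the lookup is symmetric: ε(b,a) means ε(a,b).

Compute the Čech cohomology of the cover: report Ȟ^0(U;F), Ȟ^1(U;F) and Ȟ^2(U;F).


cover nerve:
  U12={d} U14={g,m} U15={c} U16={e} U23={a,h} U34={f,k} U56={l}
C dims 6,7; δ0: rk 6, SNF 1^5·2
Ȟ^0: (6−6)−0=0 ⇒ 0
Ȟ^1: (7−0)−6=1 plus torsion [2] ⇒ Z ⊕ Z/2
Ȟ^2: (0−0)−0=0 ⇒ 0

Ȟ^0(U;F) ≅ 0; Ȟ^1(U;F) ≅ Z ⊕ Z/2; Ȟ^2(U;F) ≅ 0


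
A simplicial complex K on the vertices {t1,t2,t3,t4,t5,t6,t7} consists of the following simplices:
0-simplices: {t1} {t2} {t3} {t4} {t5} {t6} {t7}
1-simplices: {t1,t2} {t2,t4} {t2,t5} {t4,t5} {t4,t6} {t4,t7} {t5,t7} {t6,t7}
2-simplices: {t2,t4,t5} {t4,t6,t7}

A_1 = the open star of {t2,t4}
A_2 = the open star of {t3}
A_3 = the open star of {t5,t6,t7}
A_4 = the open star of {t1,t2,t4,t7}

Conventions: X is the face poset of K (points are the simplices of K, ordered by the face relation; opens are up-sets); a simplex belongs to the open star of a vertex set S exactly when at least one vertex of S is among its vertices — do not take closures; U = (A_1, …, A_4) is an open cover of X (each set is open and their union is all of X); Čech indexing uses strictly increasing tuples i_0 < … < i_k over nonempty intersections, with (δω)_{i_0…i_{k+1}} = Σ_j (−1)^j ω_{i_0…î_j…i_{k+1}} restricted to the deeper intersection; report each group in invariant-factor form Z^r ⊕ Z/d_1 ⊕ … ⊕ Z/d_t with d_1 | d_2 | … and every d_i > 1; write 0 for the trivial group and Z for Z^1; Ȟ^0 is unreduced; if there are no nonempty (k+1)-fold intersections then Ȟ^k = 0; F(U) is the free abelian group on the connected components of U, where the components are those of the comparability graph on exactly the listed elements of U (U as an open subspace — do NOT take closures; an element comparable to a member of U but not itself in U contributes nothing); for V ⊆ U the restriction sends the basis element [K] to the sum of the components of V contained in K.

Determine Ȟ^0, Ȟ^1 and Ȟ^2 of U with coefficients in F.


nerve simplices:
  A1={{t2},{t4},{t1,t2},{t2,t4},{t2,t5},{t4,t5},{t4,t6},{t4,t7},{t2,t4,t5},{t4,t6,t7}} A2={{t3}} A3={{t5},{t6},{t7},{t2,t5},{t4,t5},{t4,t6},{t4,t7},{t5,t7},{t6,t7},{t2,t4,t5},{t4,t6,t7}} A4={{t1},{t2},{t4},{t7},{t1,t2},{t2,t4},{t2,t5},{t4,t5},{t4,t6},{t4,t7},{t5,t7},{t6,t7},{t2,t4,t5},{t4,t6,t7}}
  A13={{t2,t5},{t4,t5},{t4,t6},{t4,t7},{t2,t4,t5},{t4,t6,t7}} A14={{t2},{t4},{t1,t2},{t2,t4},{t2,t5},{t4,t5},{t4,t6},{t4,t7},{t2,t4,t5},{t4,t6,t7}} A34={{t7},{t2,t5},{t4,t5},{t4,t6},{t4,t7},{t5,t7},{t6,t7},{t2,t4,t5},{t4,t6,t7}}
  A134={{t2,t5},{t4,t5},{t4,t6},{t4,t7},{t2,t4,t5},{t4,t6,t7}}
components per intersection:
  A1: {{t2},{t4},{t1,t2},{t2,t4},{t2,t5},{t4,t5},{t4,t6},{t4,t7},{t2,t4,t5},{t4,t6,t7}}
  A2: {{t3}}
  A3: {{t5},{t6},{t7},{t2,t5},{t4,t5},{t4,t6},{t4,t7},{t5,t7},{t6,t7},{t2,t4,t5},{t4,t6,t7}}
  A4: {{t1},{t2},{t4},{t7},{t1,t2},{t2,t4},{t2,t5},{t4,t5},{t4,t6},{t4,t7},{t5,t7},{t6,t7},{t2,t4,t5},{t4,t6,t7}}
  A13: {{t2,t5},{t4,t5},{t2,t4,t5}} {{t4,t6},{t4,t7},{t4,t6,t7}}
  A14: {{t2},{t4},{t1,t2},{t2,t4},{t2,t5},{t4,t5},{t4,t6},{t4,t7},{t2,t4,t5},{t4,t6,t7}}
  A34: {{t7},{t4,t6},{t4,t7},{t5,t7},{t6,t7},{t4,t6,t7}} {{t2,t5},{t4,t5},{t2,t4,t5}}
  A134: {{t2,t5},{t4,t5},{t2,t4,t5}} {{t4,t6},{t4,t7},{t4,t6,t7}}
C dims 4,5,2; δ0: rk 2, SNF 1^2; δ1: rk 2, SNF 1^2
degree 0: 4−2−0 = 2 → Ȟ^0 ≅ Z^2
degree 1: 5−2−2 = 1 → Ȟ^1 ≅ Z
degree 2: 2−0−2 = 0 → Ȟ^2 ≅ 0

Ȟ^0(U;F) ≅ Z^2, Ȟ^1(U;F) ≅ Z, Ȟ^2(U;F) ≅ 0


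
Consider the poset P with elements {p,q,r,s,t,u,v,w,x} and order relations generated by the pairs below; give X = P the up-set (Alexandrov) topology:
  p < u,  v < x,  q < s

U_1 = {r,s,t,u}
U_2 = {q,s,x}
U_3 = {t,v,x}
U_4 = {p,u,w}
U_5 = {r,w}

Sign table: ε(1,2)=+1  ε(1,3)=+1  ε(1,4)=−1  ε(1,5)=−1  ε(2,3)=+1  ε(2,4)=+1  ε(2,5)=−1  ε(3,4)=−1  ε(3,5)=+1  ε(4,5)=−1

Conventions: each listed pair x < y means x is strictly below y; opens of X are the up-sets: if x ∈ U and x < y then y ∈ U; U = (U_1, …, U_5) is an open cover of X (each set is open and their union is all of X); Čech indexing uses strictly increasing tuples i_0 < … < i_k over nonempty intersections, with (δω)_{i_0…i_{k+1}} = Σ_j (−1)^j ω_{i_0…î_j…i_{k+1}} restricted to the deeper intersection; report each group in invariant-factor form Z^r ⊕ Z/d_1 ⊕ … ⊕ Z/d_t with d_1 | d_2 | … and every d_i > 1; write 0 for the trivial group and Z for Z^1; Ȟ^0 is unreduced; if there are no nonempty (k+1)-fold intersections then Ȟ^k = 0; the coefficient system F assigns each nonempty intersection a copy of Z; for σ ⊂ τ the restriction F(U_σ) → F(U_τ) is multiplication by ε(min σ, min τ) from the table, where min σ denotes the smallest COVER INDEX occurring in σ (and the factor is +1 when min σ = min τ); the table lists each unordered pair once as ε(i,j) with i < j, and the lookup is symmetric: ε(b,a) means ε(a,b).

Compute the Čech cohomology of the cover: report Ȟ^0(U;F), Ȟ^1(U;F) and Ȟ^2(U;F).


Ȟ^0(U;F) ≅ 0, Ȟ^1(U;F) ≅ Z ⊕ Z/2 and Ȟ^2(U;F) ≅ 0

nerve of the cover:
  U12={s} U13={t} U14={u} U15={r} U23={x} U45={w}
C dims 5,6; δ0: rk 5, SNF 1^4·2
Ȟ^0 = (5 − 5) − 0 = 0, so Ȟ^0 ≅ 0
Ȟ^1 = (6 − 0) − 5 = 1 plus torsion [2], so Ȟ^1 ≅ Z ⊕ Z/2
Ȟ^2 = (0 − 0) − 0 = 0, so Ȟ^2 ≅ 0


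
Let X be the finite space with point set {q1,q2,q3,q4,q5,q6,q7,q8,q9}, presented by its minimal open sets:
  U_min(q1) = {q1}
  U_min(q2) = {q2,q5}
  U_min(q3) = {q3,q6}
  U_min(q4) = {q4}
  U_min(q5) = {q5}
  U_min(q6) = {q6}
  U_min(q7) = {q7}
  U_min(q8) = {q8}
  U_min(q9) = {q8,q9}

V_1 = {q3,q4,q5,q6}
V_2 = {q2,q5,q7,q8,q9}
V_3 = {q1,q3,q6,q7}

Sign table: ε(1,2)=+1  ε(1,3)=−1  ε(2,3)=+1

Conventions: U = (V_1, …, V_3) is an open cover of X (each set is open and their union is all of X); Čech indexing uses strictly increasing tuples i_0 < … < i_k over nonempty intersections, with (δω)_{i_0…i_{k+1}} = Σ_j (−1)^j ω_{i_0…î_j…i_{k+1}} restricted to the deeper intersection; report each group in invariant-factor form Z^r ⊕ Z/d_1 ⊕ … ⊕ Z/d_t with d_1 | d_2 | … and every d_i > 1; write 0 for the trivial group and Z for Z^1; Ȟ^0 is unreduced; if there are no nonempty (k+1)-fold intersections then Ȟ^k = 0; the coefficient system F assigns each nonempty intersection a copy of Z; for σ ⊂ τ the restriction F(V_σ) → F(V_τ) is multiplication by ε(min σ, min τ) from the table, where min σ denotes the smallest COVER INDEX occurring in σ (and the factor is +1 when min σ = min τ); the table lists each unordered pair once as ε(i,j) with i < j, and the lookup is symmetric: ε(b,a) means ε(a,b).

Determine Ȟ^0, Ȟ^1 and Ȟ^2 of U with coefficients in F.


Ȟ^0 ≅ 0, Ȟ^1 ≅ Z/2 and Ȟ^2 ≅ 0

cover nerve:
  V12={q5} V13={q3,q6} V23={q7}
C dims 3,3; δ0: rk 3, SNF 1^2·2
Ȟ^0: (3−3)−0=0 ⇒ 0
Ȟ^1: (3−0)−3=0 plus torsion [2] ⇒ Z/2
Ȟ^2: (0−0)−0=0 ⇒ 0


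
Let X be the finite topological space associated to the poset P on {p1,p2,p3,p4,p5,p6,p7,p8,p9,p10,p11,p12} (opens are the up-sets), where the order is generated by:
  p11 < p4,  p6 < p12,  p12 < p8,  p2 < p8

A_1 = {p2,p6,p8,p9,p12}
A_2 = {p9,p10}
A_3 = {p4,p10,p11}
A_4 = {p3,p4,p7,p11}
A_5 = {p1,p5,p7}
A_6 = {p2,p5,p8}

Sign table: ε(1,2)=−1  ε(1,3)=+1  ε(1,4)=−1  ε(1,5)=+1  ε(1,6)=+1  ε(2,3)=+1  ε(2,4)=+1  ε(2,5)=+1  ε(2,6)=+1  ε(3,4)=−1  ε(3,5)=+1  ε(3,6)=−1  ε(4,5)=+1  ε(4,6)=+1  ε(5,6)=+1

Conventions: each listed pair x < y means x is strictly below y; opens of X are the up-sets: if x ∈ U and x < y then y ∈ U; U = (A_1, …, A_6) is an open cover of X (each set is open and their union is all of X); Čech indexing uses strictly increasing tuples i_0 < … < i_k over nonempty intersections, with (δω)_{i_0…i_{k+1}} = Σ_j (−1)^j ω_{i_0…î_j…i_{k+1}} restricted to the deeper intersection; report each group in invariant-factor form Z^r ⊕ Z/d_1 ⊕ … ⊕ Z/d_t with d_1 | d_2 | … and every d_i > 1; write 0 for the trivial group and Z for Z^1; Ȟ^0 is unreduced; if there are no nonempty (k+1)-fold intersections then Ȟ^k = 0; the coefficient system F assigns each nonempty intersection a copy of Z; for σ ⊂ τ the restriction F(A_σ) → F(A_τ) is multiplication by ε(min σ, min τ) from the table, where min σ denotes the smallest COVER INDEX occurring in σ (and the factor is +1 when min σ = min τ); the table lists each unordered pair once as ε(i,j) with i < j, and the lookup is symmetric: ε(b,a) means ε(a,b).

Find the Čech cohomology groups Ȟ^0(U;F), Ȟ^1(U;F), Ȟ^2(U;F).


nerve simplices:
  A12={p9} A16={p2,p8} A23={p10} A34={p4,p11} A45={p7} A56={p5}
C dims 6,6; δ0: rk 5, SNF 1^5
degree 0: 6−5−0 = 1 → Ȟ^0 ≅ Z
degree 1: 6−0−5 = 1 → Ȟ^1 ≅ Z
degree 2: 0−0−0 = 0 → Ȟ^2 ≅ 0

Ȟ^0 = Z, Ȟ^1 = Z and Ȟ^2 = 0
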